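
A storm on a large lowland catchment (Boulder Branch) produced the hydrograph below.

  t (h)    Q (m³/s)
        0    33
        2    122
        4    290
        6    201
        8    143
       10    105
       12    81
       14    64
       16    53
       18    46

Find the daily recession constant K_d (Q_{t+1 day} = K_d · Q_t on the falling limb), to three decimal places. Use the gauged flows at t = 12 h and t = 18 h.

Between t = 12 h and t = 18 h the flow falls from 81 to 46 m³/s over 3×2 h = 6 h.
Per-interval ratio K = (46/81)^(1/3) = 0.8281; K_d = K^(24/2) = 0.104.

K_d ≈ 0.104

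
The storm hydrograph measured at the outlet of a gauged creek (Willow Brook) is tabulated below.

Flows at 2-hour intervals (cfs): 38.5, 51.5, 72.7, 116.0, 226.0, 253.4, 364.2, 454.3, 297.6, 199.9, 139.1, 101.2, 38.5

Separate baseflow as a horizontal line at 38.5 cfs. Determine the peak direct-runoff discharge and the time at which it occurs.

Subtracting baseflow gives direct-runoff ordinates: 0.0, 13.0, 34.2, 77.5, 187.5, 214.9, 325.7, 415.8, 259.1, 161.4, 100.6, 62.7, 0.0 cfs.
The maximum is 415.8 cfs, occurring at the reading for t = 14 h.

Q_p = 415.8 cfs at t = 14 h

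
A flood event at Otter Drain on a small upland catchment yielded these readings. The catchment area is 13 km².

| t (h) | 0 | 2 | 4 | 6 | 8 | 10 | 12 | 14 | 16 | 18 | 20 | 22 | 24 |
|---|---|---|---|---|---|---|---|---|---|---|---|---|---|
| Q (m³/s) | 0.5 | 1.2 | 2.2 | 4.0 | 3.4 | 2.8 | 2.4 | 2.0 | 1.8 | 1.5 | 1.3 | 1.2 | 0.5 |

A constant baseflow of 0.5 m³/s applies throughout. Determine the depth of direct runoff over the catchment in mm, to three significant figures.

d ≈ 10.1 mm

Direct runoff: 0.0, 0.7, 1.7, 3.5, 2.9, 2.3, 1.9, 1.5, 1.3, 1.0, 0.8, 0.7, 0.0 m³/s; ΣQ_DR = 18.30 m³/s.
V = ΣQ_DR · Δt = 18.30 × 7200 s = 1.318 × 10^5 m³.
Over A = 13 km², depth = V / A = 10.1 mm.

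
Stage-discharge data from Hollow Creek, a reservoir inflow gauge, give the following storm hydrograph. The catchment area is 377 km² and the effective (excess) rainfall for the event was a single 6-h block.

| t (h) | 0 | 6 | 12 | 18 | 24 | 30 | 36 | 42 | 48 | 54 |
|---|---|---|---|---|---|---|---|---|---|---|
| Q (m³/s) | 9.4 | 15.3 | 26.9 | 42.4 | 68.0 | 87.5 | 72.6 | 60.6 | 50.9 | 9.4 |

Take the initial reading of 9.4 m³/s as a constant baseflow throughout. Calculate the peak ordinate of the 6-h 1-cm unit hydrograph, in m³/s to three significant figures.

Direct runoff: 0.0, 5.9, 17.5, 33.0, 58.6, 78.1, 63.2, 51.2, 41.5, 0.0 m³/s; ΣQ_DR = 349.0 m³/s, peak = 78.1 m³/s.
Runoff depth d = ΣQ_DR·Δt / A = 349.0 × 21600 / (377 km²) = 20.00 mm.
The 1-cm UH is the DRH scaled by (10 mm)/d, so U_p = 78.1 × 10/20.00 = 39.1 m³/s.

U_p ≈ 39.1 m³/s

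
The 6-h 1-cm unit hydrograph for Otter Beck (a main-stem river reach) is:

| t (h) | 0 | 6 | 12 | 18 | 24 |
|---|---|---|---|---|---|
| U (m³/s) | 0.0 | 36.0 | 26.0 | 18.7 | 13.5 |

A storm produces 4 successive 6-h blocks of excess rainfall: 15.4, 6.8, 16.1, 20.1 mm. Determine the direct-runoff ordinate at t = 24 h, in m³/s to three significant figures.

Q ≈ 148 m³/s

By discrete convolution, Q_j = Σ (P_i / 10 mm) · U_{j−i}.
At t = 24 h (j=4): Q = (15.4/10)·13.5 + (6.8/10)·18.7 + (16.1/10)·26.0 + (20.1/10)·36.0 = 148 m³/s.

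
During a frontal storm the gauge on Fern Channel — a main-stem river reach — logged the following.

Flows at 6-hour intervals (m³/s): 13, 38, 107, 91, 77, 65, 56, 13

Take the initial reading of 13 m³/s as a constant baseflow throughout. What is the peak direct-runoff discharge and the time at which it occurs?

Q_p = 94.0 m³/s at t = 12 h

Subtracting baseflow gives direct-runoff ordinates: 0.0, 25.0, 94.0, 78.0, 64.0, 52.0, 43.0, 0.0 m³/s.
The maximum is 94.0 m³/s, occurring at the reading for t = 12 h.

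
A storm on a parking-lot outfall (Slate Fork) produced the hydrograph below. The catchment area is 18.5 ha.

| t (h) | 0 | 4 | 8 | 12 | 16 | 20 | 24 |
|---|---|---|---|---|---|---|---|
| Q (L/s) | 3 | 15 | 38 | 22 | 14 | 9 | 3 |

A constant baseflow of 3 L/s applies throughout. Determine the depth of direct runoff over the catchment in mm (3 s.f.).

Direct runoff: 0.0, 12.0, 35.0, 19.0, 11.0, 6.0, 0.0 L/s; ΣQ_DR = 83.00 L/s.
V = ΣQ_DR · Δt = 83.00 × 14400 s = 1.195 × 10^6 L.
Over A = 18.5 ha, depth = V / A = 6.46 mm.

d ≈ 6.46 mm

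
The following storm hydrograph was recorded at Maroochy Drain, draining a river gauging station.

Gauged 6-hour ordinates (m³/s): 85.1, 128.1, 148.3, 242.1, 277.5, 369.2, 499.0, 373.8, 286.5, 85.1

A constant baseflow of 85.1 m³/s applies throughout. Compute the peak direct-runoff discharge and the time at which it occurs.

Q_p = 413.9 m³/s at t = 36 h

Subtracting baseflow gives direct-runoff ordinates: 0.0, 43.0, 63.2, 157.0, 192.4, 284.1, 413.9, 288.7, 201.4, 0.0 m³/s.
The maximum is 413.9 m³/s, occurring at the reading for t = 36 h.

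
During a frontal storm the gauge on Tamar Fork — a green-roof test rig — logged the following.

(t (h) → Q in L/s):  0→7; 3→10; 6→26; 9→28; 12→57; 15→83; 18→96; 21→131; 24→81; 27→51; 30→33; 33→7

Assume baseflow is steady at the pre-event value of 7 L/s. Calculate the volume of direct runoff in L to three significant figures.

Direct-runoff ordinates (Q − Q_b): 0.0, 3.0, 19.0, 21.0, 50.0, 76.0, 89.0, 124.0, 74.0, 44.0, 26.0, 0.0 L/s.
ΣQ_DR = 526.0 L/s.
With Δt = 3 h = 10800 s, V = ΣQ_DR · Δt = 526.0 × 10800 = 5.68 × 10^6 L.

V ≈ 5.68 × 10^6 L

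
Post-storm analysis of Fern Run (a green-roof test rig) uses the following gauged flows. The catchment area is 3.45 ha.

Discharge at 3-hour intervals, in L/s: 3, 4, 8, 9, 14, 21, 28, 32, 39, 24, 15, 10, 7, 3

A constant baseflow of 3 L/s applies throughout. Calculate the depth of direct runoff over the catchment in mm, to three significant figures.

Direct runoff: 0.0, 1.0, 5.0, 6.0, 11.0, 18.0, 25.0, 29.0, 36.0, 21.0, 12.0, 7.0, 4.0, 0.0 L/s; ΣQ_DR = 175.0 L/s.
V = ΣQ_DR · Δt = 175.0 × 10800 s = 1.890 × 10^6 L.
Over A = 3.45 ha, depth = V / A = 54.8 mm.

d ≈ 54.8 mm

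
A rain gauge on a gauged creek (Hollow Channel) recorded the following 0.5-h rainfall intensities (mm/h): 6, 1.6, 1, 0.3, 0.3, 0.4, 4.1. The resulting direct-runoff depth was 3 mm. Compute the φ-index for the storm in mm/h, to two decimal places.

Only the 2 blocks with intensity above φ contribute runoff: 6, 4.1 mm/h.
Σ(I−φ)·Δt = d  ⇒  (6+4.1 − 2φ)·0.5 = 3
φ = (10.10 − 3/0.5) / 2 = 2.05 mm/h.

φ ≈ 2.05 mm/h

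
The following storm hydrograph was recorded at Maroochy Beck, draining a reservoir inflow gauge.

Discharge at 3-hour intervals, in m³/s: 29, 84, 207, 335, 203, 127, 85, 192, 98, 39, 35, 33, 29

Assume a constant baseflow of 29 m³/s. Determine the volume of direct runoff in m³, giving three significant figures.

V ≈ 1.21 × 10^7 m³

Direct-runoff ordinates (Q − Q_b): 0.0, 55.0, 178.0, 306.0, 174.0, 98.0, 56.0, 163.0, 69.0, 10.0, 6.0, 4.0, 0.0 m³/s.
ΣQ_DR = 1119 m³/s.
With Δt = 3 h = 10800 s, V = ΣQ_DR · Δt = 1119 × 10800 = 1.21 × 10^7 m³.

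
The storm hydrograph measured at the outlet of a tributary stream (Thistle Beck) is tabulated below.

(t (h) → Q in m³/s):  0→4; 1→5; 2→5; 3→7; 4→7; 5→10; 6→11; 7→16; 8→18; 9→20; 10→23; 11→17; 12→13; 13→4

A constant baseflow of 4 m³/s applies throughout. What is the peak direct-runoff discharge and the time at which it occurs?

Q_p = 19.0 m³/s at t = 10 h

Subtracting baseflow gives direct-runoff ordinates: 0.0, 1.0, 1.0, 3.0, 3.0, 6.0, 7.0, 12.0, 14.0, 16.0, 19.0, 13.0, 9.0, 0.0 m³/s.
The maximum is 19.0 m³/s, occurring at the reading for t = 10 h.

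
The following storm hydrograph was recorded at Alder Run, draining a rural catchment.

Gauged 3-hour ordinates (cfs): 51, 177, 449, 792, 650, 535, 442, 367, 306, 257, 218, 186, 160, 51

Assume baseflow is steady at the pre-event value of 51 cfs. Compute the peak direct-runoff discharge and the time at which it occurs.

Q_p = 741.0 cfs at t = 9 h

Subtracting baseflow gives direct-runoff ordinates: 0.0, 126.0, 398.0, 741.0, 599.0, 484.0, 391.0, 316.0, 255.0, 206.0, 167.0, 135.0, 109.0, 0.0 cfs.
The maximum is 741.0 cfs, occurring at the reading for t = 9 h.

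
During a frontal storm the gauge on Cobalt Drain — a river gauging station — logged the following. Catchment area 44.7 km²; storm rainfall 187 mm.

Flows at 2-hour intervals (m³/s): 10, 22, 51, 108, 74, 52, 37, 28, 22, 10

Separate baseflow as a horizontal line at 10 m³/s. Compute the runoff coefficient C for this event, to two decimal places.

C ≈ 0.27

ΣQ_DR = 314.0 m³/s; V = ΣQ_DR·Δt = 2.261 × 10^6 m³.
Runoff depth d = V / A = 50.58 mm.
C = d / P = 50.58 / 187 = 0.27.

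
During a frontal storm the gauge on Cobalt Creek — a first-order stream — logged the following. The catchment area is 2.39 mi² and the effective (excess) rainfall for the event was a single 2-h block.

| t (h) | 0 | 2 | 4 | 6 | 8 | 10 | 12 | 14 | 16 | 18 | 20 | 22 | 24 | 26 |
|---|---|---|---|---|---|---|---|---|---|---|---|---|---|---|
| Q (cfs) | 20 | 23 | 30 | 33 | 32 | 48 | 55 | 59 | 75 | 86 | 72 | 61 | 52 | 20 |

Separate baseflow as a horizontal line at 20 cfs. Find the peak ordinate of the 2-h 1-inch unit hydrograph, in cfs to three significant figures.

Direct runoff: 0.0, 3.0, 10.0, 13.0, 12.0, 28.0, 35.0, 39.0, 55.0, 66.0, 52.0, 41.0, 32.0, 0.0 cfs; ΣQ_DR = 386.0 cfs, peak = 66.0 cfs.
Runoff depth d = ΣQ_DR·Δt / A = 386.0 × 7200 / (2.39 mi²) = 0.5005 in.
The 1-inch UH is the DRH scaled by (1 in)/d, so U_p = 66.0 × 1/0.5005 = 132 cfs.

U_p ≈ 132 cfs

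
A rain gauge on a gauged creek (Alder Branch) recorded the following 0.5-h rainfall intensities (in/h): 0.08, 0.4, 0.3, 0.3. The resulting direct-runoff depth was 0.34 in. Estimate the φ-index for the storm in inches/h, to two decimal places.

φ ≈ 0.11 in/h

Only the 3 blocks with intensity above φ contribute runoff: 0.4, 0.3, 0.3 in/h.
Σ(I−φ)·Δt = d  ⇒  (0.4+0.3+0.3 − 3φ)·0.5 = 0.34
φ = (1.000 − 0.34/0.5) / 3 = 0.11 in/h.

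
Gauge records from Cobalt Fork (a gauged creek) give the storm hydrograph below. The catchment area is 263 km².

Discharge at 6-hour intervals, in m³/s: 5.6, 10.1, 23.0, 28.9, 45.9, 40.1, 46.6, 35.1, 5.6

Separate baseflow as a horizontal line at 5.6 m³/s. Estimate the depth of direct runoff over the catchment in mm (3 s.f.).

d ≈ 15.6 mm

Direct runoff: 0.0, 4.5, 17.4, 23.3, 40.3, 34.5, 41.0, 29.5, 0.0 m³/s; ΣQ_DR = 190.5 m³/s.
V = ΣQ_DR · Δt = 190.5 × 21600 s = 4.115 × 10^6 m³.
Over A = 263 km², depth = V / A = 15.6 mm.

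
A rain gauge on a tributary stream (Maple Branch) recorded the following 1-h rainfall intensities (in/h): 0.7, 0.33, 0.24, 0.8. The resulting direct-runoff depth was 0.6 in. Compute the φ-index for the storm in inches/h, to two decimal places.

φ ≈ 0.45 in/h

Only the 2 blocks with intensity above φ contribute runoff: 0.7, 0.8 in/h.
Σ(I−φ)·Δt = d  ⇒  (0.7+0.8 − 2φ)·1 = 0.6
φ = (1.500 − 0.6/1) / 2 = 0.45 in/h.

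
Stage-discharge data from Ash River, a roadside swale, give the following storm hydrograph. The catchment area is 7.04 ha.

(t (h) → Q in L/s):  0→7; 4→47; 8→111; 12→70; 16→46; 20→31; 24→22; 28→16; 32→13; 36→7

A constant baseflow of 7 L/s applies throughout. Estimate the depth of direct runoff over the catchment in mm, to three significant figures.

Direct runoff: 0.0, 40.0, 104.0, 63.0, 39.0, 24.0, 15.0, 9.0, 6.0, 0.0 L/s; ΣQ_DR = 300.0 L/s.
V = ΣQ_DR · Δt = 300.0 × 14400 s = 4.320 × 10^6 L.
Over A = 7.04 ha, depth = V / A = 61.4 mm.

d ≈ 61.4 mm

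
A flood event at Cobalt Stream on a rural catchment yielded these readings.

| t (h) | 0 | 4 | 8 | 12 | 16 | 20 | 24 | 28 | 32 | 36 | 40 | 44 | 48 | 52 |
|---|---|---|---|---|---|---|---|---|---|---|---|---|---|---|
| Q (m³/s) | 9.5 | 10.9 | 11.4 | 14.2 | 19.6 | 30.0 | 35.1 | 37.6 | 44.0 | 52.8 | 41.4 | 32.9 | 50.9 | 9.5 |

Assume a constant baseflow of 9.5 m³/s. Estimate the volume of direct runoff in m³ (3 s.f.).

V ≈ 3.84 × 10^6 m³

Direct-runoff ordinates (Q − Q_b): 0.0, 1.4, 1.9, 4.7, 10.1, 20.5, 25.6, 28.1, 34.5, 43.3, 31.9, 23.4, 41.4, 0.0 m³/s.
ΣQ_DR = 266.8 m³/s.
With Δt = 4 h = 14400 s, V = ΣQ_DR · Δt = 266.8 × 14400 = 3.84 × 10^6 m³.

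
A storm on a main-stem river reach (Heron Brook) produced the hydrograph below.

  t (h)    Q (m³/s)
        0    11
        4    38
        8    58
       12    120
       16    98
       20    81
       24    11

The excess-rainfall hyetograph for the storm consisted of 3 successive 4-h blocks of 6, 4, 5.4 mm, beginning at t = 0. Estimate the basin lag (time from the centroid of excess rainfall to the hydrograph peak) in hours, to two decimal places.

t_L ≈ 6.16 h

Centroid of excess rainfall: t_c = Σ P_i·t̄_i / ΣP_i = 5.8442 h (block centres at 2, 6, 10 h).
Hydrograph peak occurs at t = 12 h, so basin lag t_L = 12 − 5.8442 = 6.16 h.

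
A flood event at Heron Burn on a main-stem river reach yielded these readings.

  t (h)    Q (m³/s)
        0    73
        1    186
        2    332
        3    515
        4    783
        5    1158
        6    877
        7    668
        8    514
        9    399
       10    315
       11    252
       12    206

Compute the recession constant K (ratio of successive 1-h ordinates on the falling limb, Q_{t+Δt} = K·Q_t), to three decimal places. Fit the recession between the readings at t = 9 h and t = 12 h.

K ≈ 0.802

Using the recession-limb readings at t = 9 h and t = 12 h: Q falls from 399 to 206 m³/s over 3 intervals.
K = (Q₂/Q₁)^(1/3) = (206/399)^(1/3) = 0.802.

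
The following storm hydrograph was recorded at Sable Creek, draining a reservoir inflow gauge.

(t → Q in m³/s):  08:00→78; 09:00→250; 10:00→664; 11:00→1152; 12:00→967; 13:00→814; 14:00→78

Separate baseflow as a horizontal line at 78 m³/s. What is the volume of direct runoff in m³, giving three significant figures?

V ≈ 1.24 × 10^7 m³

Direct-runoff ordinates (Q − Q_b): 0.0, 172.0, 586.0, 1074.0, 889.0, 736.0, 0.0 m³/s.
ΣQ_DR = 3457 m³/s.
With Δt = 1 h = 3600 s, V = ΣQ_DR · Δt = 3457 × 3600 = 1.24 × 10^7 m³.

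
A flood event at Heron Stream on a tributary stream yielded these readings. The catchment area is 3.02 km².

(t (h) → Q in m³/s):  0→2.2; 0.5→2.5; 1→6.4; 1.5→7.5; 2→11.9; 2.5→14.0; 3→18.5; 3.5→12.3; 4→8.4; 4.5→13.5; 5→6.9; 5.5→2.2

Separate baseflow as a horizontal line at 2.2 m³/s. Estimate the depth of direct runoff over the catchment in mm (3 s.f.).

d ≈ 47.6 mm

Direct runoff: 0.0, 0.3, 4.2, 5.3, 9.7, 11.8, 16.3, 10.1, 6.2, 11.3, 4.7, 0.0 m³/s; ΣQ_DR = 79.90 m³/s.
V = ΣQ_DR · Δt = 79.90 × 1800 s = 1.438 × 10^5 m³.
Over A = 3.02 km², depth = V / A = 47.6 mm.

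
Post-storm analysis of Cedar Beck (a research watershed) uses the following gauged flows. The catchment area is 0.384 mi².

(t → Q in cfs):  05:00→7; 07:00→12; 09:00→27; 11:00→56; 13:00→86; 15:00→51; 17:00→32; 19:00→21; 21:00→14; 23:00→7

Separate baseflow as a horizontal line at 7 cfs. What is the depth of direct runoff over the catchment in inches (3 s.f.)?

Direct runoff: 0.0, 5.0, 20.0, 49.0, 79.0, 44.0, 25.0, 14.0, 7.0, 0.0 cfs; ΣQ_DR = 243.0 cfs.
V = ΣQ_DR · Δt = 243.0 × 7200 s = 1.750 × 10^6 ft³.
Over A = 0.384 mi², depth = V / A = 1.96 in.

d ≈ 1.96 in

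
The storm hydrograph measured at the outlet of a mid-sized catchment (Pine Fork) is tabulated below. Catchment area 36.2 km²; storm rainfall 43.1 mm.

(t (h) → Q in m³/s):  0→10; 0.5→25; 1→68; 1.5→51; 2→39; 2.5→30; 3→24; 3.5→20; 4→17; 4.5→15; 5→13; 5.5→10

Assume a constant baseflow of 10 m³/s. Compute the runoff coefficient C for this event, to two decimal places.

ΣQ_DR = 202.0 m³/s; V = ΣQ_DR·Δt = 3.636 × 10^5 m³.
Runoff depth d = V / A = 10.04 mm.
C = d / P = 10.04 / 43.1 = 0.23.

C ≈ 0.23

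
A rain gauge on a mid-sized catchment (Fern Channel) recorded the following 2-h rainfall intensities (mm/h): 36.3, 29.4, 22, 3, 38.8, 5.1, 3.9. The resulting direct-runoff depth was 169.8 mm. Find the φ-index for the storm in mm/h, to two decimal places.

φ ≈ 10.40 mm/h

Only the 4 blocks with intensity above φ contribute runoff: 36.3, 29.4, 22, 38.8 mm/h.
Σ(I−φ)·Δt = d  ⇒  (36.3+29.4+22+38.8 − 4φ)·2 = 169.8
φ = (126.5 − 169.8/2) / 4 = 10.40 mm/h.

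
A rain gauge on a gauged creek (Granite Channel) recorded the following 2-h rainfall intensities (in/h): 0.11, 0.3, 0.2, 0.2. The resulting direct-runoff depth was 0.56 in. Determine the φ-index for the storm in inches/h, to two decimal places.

φ ≈ 0.14 in/h

Only the 3 blocks with intensity above φ contribute runoff: 0.3, 0.2, 0.2 in/h.
Σ(I−φ)·Δt = d  ⇒  (0.3+0.2+0.2 − 3φ)·2 = 0.56
φ = (0.7000 − 0.56/2) / 3 = 0.14 in/h.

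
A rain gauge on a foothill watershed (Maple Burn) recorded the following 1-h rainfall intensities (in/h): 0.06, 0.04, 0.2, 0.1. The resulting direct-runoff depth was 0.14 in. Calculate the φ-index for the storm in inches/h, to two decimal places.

φ ≈ 0.08 in/h

Only the 2 blocks with intensity above φ contribute runoff: 0.2, 0.1 in/h.
Σ(I−φ)·Δt = d  ⇒  (0.2+0.1 − 2φ)·1 = 0.14
φ = (0.3000 − 0.14/1) / 2 = 0.08 in/h.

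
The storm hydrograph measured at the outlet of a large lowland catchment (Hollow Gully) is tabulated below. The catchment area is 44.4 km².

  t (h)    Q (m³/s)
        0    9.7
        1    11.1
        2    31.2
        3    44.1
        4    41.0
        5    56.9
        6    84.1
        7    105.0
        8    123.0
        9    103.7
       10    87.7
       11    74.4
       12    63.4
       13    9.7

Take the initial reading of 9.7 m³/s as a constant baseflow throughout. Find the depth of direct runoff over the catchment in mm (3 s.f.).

d ≈ 57.5 mm

Direct runoff: 0.0, 1.4, 21.5, 34.4, 31.3, 47.2, 74.4, 95.3, 113.3, 94.0, 78.0, 64.7, 53.7, 0.0 m³/s; ΣQ_DR = 709.2 m³/s.
V = ΣQ_DR · Δt = 709.2 × 3600 s = 2.553 × 10^6 m³.
Over A = 44.4 km², depth = V / A = 57.5 mm.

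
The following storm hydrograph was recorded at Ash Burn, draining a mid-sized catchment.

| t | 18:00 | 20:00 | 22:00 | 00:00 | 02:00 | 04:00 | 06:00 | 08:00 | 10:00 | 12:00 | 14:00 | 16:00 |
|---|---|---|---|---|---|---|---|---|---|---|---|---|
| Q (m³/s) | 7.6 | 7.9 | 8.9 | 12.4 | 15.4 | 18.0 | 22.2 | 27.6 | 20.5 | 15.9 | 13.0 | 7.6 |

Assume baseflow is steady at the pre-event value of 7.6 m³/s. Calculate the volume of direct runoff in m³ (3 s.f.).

Direct-runoff ordinates (Q − Q_b): 0.0, 0.3, 1.3, 4.8, 7.8, 10.4, 14.6, 20.0, 12.9, 8.3, 5.4, 0.0 m³/s.
ΣQ_DR = 85.80 m³/s.
With Δt = 2 h = 7200 s, V = ΣQ_DR · Δt = 85.80 × 7200 = 6.18 × 10^5 m³.

V ≈ 6.18 × 10^5 m³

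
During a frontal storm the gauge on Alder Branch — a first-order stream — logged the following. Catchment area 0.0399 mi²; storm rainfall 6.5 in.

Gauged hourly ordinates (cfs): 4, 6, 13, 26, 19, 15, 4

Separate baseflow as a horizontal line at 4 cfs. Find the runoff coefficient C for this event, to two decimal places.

C ≈ 0.35

ΣQ_DR = 59.00 cfs; V = ΣQ_DR·Δt = 2.124 × 10^5 ft³.
Runoff depth d = V / A = 2.291 in.
C = d / P = 2.291 / 6.5 = 0.35.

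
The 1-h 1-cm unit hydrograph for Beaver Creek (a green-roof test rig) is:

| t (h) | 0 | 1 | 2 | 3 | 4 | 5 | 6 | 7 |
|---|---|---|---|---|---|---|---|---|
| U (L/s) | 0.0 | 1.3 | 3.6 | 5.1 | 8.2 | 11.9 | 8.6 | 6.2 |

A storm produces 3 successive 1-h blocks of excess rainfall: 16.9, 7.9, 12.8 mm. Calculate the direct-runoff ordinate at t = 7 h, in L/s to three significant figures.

By discrete convolution, Q_j = Σ (P_i / 10 mm) · U_{j−i}.
At t = 7 h (j=7): Q = (16.9/10)·6.2 + (7.9/10)·8.6 + (12.8/10)·11.9 = 32.5 L/s.

Q ≈ 32.5 L/s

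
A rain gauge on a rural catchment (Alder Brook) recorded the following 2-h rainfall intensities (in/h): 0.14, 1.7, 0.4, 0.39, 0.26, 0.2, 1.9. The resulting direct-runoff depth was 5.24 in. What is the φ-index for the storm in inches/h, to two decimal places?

Only the 2 blocks with intensity above φ contribute runoff: 1.7, 1.9 in/h.
Σ(I−φ)·Δt = d  ⇒  (1.7+1.9 − 2φ)·2 = 5.24
φ = (3.600 − 5.24/2) / 2 = 0.49 in/h.

φ ≈ 0.49 in/h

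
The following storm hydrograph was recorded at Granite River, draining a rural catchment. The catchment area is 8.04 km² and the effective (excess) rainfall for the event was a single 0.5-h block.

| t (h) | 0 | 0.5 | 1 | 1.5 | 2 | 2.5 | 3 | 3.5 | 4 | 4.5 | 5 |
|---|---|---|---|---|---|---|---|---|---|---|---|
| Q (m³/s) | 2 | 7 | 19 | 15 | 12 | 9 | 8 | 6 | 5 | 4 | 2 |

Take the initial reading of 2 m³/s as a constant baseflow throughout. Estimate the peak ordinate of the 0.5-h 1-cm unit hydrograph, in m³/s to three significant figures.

Direct runoff: 0.0, 5.0, 17.0, 13.0, 10.0, 7.0, 6.0, 4.0, 3.0, 2.0, 0.0 m³/s; ΣQ_DR = 67.00 m³/s, peak = 17.0 m³/s.
Runoff depth d = ΣQ_DR·Δt / A = 67.00 × 1800 / (8.04 km²) = 15.00 mm.
The 1-cm UH is the DRH scaled by (10 mm)/d, so U_p = 17.0 × 10/15.00 = 11.3 m³/s.

U_p ≈ 11.3 m³/s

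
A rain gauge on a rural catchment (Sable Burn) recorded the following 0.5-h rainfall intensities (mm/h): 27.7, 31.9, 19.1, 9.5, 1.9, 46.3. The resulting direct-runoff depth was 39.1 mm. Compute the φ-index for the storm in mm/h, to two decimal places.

φ ≈ 11.70 mm/h

Only the 4 blocks with intensity above φ contribute runoff: 27.7, 31.9, 19.1, 46.3 mm/h.
Σ(I−φ)·Δt = d  ⇒  (27.7+31.9+19.1+46.3 − 4φ)·0.5 = 39.1
φ = (125.0 − 39.1/0.5) / 4 = 11.70 mm/h.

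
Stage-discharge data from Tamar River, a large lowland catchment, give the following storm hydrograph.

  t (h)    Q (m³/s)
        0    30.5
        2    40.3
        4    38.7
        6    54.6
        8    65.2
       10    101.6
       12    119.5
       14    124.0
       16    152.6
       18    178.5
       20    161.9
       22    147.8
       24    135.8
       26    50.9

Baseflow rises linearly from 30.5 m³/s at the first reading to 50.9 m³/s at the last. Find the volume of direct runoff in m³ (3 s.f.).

V ≈ 5.99 × 10^6 m³

Direct-runoff ordinates (Q − Q_b): 0.00, 8.23, 5.06, 19.39, 28.42, 63.25, 79.58, 82.52, 109.55, 133.88, 115.71, 100.04, 86.47, 0.00 m³/s.
ΣQ_DR = 832.1 m³/s.
With Δt = 2 h = 7200 s, V = ΣQ_DR · Δt = 832.1 × 7200 = 5.99 × 10^6 m³.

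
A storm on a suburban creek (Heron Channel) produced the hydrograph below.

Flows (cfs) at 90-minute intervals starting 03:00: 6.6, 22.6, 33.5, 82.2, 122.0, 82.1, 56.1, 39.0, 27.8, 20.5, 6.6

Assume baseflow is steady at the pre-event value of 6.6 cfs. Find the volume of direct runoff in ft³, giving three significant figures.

V ≈ 2.30 × 10^6 ft³

Direct-runoff ordinates (Q − Q_b): 0.0, 16.0, 26.9, 75.6, 115.4, 75.5, 49.5, 32.4, 21.2, 13.9, 0.0 cfs.
ΣQ_DR = 426.4 cfs.
With Δt = 1.5 h = 5400 s, V = ΣQ_DR · Δt = 426.4 × 5400 = 2.30 × 10^6 ft³.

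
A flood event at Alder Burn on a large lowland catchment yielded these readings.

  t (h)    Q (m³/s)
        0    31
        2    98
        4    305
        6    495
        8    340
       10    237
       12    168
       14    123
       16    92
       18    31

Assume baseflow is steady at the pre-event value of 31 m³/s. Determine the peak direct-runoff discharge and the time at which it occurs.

Subtracting baseflow gives direct-runoff ordinates: 0.0, 67.0, 274.0, 464.0, 309.0, 206.0, 137.0, 92.0, 61.0, 0.0 m³/s.
The maximum is 464.0 m³/s, occurring at the reading for t = 6 h.

Q_p = 464.0 m³/s at t = 6 h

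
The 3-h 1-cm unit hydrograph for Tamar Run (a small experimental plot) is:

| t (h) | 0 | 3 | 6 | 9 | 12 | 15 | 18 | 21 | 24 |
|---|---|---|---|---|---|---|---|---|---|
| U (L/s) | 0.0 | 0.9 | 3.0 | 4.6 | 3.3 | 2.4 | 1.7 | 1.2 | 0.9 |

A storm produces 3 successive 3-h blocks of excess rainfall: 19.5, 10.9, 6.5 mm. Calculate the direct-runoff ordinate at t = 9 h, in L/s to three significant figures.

By discrete convolution, Q_j = Σ (P_i / 10 mm) · U_{j−i}.
At t = 9 h (j=3): Q = (19.5/10)·4.6 + (10.9/10)·3.0 + (6.5/10)·0.9 = 12.8 L/s.

Q ≈ 12.8 L/s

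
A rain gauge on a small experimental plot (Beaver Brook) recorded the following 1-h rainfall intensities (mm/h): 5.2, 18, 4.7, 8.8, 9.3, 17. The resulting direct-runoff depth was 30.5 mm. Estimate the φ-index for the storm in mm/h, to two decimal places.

Only the 4 blocks with intensity above φ contribute runoff: 18, 8.8, 9.3, 17 mm/h.
Σ(I−φ)·Δt = d  ⇒  (18+8.8+9.3+17 − 4φ)·1 = 30.5
φ = (53.10 − 30.5/1) / 4 = 5.65 mm/h.

φ ≈ 5.65 mm/h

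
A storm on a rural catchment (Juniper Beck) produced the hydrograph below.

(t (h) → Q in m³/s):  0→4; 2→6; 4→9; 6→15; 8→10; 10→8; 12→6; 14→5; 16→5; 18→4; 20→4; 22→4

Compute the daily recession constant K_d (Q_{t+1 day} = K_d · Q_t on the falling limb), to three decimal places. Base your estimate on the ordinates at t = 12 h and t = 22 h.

K_d ≈ 0.378

Between t = 12 h and t = 22 h the flow falls from 6 to 4 m³/s over 5×2 h = 10 h.
Per-interval ratio K = (4/6)^(1/5) = 0.9221; K_d = K^(24/2) = 0.378.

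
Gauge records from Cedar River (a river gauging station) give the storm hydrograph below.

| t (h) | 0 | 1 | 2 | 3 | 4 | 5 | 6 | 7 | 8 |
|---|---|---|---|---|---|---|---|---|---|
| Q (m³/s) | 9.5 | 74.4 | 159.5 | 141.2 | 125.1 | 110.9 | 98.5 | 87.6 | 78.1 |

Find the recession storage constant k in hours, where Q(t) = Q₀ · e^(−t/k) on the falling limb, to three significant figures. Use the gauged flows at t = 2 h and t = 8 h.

k ≈ 8.40 h

On the falling limb, Q drops from 159.5 to 78.1 m³/s between t = 2 h and t = 8 h (Δt = 6 h).
k = −Δt / ln(Q₂/Q₁) = −6 / ln(78.1/159.5) = 8.40 h.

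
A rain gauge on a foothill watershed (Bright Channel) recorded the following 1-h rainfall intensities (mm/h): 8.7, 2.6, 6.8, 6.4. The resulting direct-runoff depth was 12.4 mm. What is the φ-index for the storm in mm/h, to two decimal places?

φ ≈ 3.17 mm/h

Only the 3 blocks with intensity above φ contribute runoff: 8.7, 6.8, 6.4 mm/h.
Σ(I−φ)·Δt = d  ⇒  (8.7+6.8+6.4 − 3φ)·1 = 12.4
φ = (21.90 − 12.4/1) / 3 = 3.17 mm/h.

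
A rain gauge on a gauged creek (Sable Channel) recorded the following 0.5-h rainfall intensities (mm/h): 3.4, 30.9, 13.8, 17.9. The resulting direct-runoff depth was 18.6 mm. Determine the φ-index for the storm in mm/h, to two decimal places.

φ ≈ 8.47 mm/h

Only the 3 blocks with intensity above φ contribute runoff: 30.9, 13.8, 17.9 mm/h.
Σ(I−φ)·Δt = d  ⇒  (30.9+13.8+17.9 − 3φ)·0.5 = 18.6
φ = (62.60 − 18.6/0.5) / 3 = 8.47 mm/h.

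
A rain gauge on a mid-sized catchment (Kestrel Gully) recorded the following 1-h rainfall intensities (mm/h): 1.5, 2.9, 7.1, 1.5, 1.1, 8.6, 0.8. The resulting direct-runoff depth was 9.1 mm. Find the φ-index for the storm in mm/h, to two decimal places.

φ ≈ 3.30 mm/h

Only the 2 blocks with intensity above φ contribute runoff: 7.1, 8.6 mm/h.
Σ(I−φ)·Δt = d  ⇒  (7.1+8.6 − 2φ)·1 = 9.1
φ = (15.70 − 9.1/1) / 2 = 3.30 mm/h.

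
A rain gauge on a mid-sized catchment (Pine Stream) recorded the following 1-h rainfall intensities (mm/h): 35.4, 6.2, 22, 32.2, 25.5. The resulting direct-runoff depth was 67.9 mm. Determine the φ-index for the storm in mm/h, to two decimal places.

Only the 4 blocks with intensity above φ contribute runoff: 35.4, 22, 32.2, 25.5 mm/h.
Σ(I−φ)·Δt = d  ⇒  (35.4+22+32.2+25.5 − 4φ)·1 = 67.9
φ = (115.1 − 67.9/1) / 4 = 11.80 mm/h.

φ ≈ 11.80 mm/h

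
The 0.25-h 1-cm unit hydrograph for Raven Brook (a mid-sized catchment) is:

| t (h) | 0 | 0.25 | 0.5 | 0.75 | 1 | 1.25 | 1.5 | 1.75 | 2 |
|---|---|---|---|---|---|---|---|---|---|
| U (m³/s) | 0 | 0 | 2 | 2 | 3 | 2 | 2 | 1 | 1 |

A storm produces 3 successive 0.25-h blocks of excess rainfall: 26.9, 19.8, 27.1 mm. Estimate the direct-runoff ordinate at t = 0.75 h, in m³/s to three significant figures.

By discrete convolution, Q_j = Σ (P_i / 10 mm) · U_{j−i}.
At t = 0.75 h (j=3): Q = (26.9/10)·2 + (19.8/10)·2 + (27.1/10)·0 = 9.34 m³/s.

Q ≈ 9.34 m³/s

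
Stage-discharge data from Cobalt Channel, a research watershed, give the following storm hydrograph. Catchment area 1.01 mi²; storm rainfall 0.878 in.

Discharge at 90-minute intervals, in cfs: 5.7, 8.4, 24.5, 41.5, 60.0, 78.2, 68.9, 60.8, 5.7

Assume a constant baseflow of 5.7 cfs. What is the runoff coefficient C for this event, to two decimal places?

C ≈ 0.79

ΣQ_DR = 302.4 cfs; V = ΣQ_DR·Δt = 1.633 × 10^6 ft³.
Runoff depth d = V / A = 0.6959 in.
C = d / P = 0.6959 / 0.878 = 0.79.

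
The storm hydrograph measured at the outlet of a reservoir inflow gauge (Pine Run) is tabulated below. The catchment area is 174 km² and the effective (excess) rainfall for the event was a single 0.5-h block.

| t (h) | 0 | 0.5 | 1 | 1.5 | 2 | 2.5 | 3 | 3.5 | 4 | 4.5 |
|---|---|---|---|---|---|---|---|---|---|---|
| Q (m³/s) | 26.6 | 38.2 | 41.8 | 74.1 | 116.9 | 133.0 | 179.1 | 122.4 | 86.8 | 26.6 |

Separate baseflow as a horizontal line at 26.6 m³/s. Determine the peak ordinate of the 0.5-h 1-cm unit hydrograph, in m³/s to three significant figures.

U_p ≈ 254 m³/s

Direct runoff: 0.0, 11.6, 15.2, 47.5, 90.3, 106.4, 152.5, 95.8, 60.2, 0.0 m³/s; ΣQ_DR = 579.5 m³/s, peak = 152.5 m³/s.
Runoff depth d = ΣQ_DR·Δt / A = 579.5 × 1800 / (174 km²) = 5.995 mm.
The 1-cm UH is the DRH scaled by (10 mm)/d, so U_p = 152.5 × 10/5.995 = 254 m³/s.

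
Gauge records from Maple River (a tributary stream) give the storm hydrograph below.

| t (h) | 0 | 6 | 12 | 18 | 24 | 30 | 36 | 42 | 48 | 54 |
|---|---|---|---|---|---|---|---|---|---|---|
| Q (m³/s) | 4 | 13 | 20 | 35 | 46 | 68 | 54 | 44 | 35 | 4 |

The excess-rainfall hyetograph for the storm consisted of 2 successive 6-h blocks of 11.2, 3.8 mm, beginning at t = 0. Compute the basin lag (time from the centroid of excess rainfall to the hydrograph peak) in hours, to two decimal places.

Centroid of excess rainfall: t_c = Σ P_i·t̄_i / ΣP_i = 4.5200 h (block centres at 3, 9 h).
Hydrograph peak occurs at t = 30 h, so basin lag t_L = 30 − 4.5200 = 25.48 h.

t_L ≈ 25.48 h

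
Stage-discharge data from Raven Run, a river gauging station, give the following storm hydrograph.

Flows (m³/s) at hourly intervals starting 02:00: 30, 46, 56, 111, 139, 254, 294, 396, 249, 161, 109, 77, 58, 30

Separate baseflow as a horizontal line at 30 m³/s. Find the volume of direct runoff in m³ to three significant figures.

Direct-runoff ordinates (Q − Q_b): 0.0, 16.0, 26.0, 81.0, 109.0, 224.0, 264.0, 366.0, 219.0, 131.0, 79.0, 47.0, 28.0, 0.0 m³/s.
ΣQ_DR = 1590 m³/s.
With Δt = 1 h = 3600 s, V = ΣQ_DR · Δt = 1590 × 3600 = 5.72 × 10^6 m³.

V ≈ 5.72 × 10^6 m³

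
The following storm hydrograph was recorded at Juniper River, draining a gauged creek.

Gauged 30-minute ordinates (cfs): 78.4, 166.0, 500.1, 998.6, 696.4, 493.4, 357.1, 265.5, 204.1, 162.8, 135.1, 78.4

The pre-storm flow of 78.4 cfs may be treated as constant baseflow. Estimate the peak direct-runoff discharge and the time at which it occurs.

Q_p = 920.2 cfs at t = 1.5 h

Subtracting baseflow gives direct-runoff ordinates: 0.0, 87.6, 421.7, 920.2, 618.0, 415.0, 278.7, 187.1, 125.7, 84.4, 56.7, 0.0 cfs.
The maximum is 920.2 cfs, occurring at the reading for t = 1.5 h.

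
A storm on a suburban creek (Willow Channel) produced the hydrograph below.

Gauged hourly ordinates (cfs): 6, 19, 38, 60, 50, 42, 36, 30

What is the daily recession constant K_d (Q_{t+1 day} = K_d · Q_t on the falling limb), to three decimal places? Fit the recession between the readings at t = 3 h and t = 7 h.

Between t = 3 h and t = 7 h the flow falls from 60 to 30 cfs over 4×1 h = 4 h.
Per-interval ratio K = (30/60)^(1/4) = 0.8409; K_d = K^(24/1) = 0.016.

K_d ≈ 0.016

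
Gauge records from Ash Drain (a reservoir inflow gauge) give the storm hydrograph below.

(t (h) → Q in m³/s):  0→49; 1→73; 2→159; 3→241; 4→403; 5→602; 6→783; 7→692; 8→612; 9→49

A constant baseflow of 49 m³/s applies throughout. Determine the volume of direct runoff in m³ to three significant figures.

Direct-runoff ordinates (Q − Q_b): 0.0, 24.0, 110.0, 192.0, 354.0, 553.0, 734.0, 643.0, 563.0, 0.0 m³/s.
ΣQ_DR = 3173 m³/s.
With Δt = 1 h = 3600 s, V = ΣQ_DR · Δt = 3173 × 3600 = 1.14 × 10^7 m³.

V ≈ 1.14 × 10^7 m³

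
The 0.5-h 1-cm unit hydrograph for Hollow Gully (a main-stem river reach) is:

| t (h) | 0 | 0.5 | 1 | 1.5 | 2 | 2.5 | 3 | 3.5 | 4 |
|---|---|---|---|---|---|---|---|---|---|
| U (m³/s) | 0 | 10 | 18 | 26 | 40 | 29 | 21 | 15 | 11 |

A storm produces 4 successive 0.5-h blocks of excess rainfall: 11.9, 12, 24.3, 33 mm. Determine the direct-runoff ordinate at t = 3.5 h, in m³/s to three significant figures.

Q ≈ 246 m³/s

By discrete convolution, Q_j = Σ (P_i / 10 mm) · U_{j−i}.
At t = 3.5 h (j=7): Q = (11.9/10)·15 + (12/10)·21 + (24.3/10)·29 + (33/10)·40 = 246 m³/s.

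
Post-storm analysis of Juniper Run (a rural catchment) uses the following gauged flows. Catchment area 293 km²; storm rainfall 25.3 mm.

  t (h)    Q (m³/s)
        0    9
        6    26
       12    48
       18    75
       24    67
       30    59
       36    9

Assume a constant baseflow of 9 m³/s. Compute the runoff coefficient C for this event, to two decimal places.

C ≈ 0.67

ΣQ_DR = 230.0 m³/s; V = ΣQ_DR·Δt = 4.968 × 10^6 m³.
Runoff depth d = V / A = 16.96 mm.
C = d / P = 16.96 / 25.3 = 0.67.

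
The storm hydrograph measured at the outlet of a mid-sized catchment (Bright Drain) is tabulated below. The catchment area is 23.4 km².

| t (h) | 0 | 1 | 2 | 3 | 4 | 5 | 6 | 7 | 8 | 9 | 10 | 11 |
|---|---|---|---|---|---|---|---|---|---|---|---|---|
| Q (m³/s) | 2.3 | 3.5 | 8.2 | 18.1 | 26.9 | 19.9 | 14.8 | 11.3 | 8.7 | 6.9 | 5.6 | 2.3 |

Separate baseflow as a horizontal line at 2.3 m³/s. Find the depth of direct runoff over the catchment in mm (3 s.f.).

d ≈ 15.5 mm

Direct runoff: 0.0, 1.2, 5.9, 15.8, 24.6, 17.6, 12.5, 9.0, 6.4, 4.6, 3.3, 0.0 m³/s; ΣQ_DR = 100.9 m³/s.
V = ΣQ_DR · Δt = 100.9 × 3600 s = 3.632 × 10^5 m³.
Over A = 23.4 km², depth = V / A = 15.5 mm.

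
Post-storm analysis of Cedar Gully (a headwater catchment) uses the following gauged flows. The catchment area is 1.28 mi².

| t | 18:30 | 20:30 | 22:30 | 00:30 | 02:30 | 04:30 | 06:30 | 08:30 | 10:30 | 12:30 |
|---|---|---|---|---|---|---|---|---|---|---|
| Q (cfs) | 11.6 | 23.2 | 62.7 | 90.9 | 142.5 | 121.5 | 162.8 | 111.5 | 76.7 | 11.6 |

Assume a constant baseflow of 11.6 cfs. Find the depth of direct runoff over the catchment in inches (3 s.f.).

d ≈ 1.69 in

Direct runoff: 0.0, 11.6, 51.1, 79.3, 130.9, 109.9, 151.2, 99.9, 65.1, 0.0 cfs; ΣQ_DR = 699.0 cfs.
V = ΣQ_DR · Δt = 699.0 × 7200 s = 5.033 × 10^6 ft³.
Over A = 1.28 mi², depth = V / A = 1.69 in.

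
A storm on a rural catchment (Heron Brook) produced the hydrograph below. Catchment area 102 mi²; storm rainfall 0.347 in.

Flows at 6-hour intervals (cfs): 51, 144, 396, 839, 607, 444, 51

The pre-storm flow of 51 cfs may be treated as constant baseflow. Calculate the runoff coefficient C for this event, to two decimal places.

ΣQ_DR = 2175 cfs; V = ΣQ_DR·Δt = 4.698 × 10^7 ft³.
Runoff depth d = V / A = 0.1983 in.
C = d / P = 0.1983 / 0.347 = 0.57.

C ≈ 0.57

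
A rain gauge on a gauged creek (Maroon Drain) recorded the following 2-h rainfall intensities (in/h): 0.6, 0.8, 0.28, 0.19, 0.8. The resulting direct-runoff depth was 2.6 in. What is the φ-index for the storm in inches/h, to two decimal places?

φ ≈ 0.30 in/h

Only the 3 blocks with intensity above φ contribute runoff: 0.6, 0.8, 0.8 in/h.
Σ(I−φ)·Δt = d  ⇒  (0.6+0.8+0.8 − 3φ)·2 = 2.6
φ = (2.200 − 2.6/2) / 3 = 0.30 in/h.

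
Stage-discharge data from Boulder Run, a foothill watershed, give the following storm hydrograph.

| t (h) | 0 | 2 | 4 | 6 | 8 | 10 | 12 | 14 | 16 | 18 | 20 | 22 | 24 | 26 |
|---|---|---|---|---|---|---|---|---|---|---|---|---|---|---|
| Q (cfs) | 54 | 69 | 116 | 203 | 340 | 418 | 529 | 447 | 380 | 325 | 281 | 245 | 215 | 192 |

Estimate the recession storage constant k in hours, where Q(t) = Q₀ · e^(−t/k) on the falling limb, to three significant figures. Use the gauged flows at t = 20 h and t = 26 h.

k ≈ 15.8 h

On the falling limb, Q drops from 281 to 192 cfs between t = 20 h and t = 26 h (Δt = 6 h).
k = −Δt / ln(Q₂/Q₁) = −6 / ln(192/281) = 15.8 h.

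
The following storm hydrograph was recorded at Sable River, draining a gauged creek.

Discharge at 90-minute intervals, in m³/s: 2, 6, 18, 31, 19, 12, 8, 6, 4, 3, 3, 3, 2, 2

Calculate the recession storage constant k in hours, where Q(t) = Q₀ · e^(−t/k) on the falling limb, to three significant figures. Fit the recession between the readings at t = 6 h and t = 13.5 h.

On the falling limb, Q drops from 19 to 3 m³/s between t = 6 h and t = 13.5 h (Δt = 7.5 h).
k = −Δt / ln(Q₂/Q₁) = −7.5 / ln(3/19) = 4.06 h.

k ≈ 4.06 h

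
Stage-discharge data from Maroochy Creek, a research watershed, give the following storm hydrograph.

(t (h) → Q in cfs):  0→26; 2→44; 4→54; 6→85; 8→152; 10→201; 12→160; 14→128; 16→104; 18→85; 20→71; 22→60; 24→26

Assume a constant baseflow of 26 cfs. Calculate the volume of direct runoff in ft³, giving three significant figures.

V ≈ 6.18 × 10^6 ft³

Direct-runoff ordinates (Q − Q_b): 0.0, 18.0, 28.0, 59.0, 126.0, 175.0, 134.0, 102.0, 78.0, 59.0, 45.0, 34.0, 0.0 cfs.
ΣQ_DR = 858.0 cfs.
With Δt = 2 h = 7200 s, V = ΣQ_DR · Δt = 858.0 × 7200 = 6.18 × 10^6 ft³.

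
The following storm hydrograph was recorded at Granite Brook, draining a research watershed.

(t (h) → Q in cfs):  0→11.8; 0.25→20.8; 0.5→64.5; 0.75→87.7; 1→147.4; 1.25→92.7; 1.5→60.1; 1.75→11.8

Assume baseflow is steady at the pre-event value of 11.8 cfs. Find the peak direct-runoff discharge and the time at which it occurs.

Subtracting baseflow gives direct-runoff ordinates: 0.0, 9.0, 52.7, 75.9, 135.6, 80.9, 48.3, 0.0 cfs.
The maximum is 135.6 cfs, occurring at the reading for t = 1 h.

Q_p = 135.6 cfs at t = 1 h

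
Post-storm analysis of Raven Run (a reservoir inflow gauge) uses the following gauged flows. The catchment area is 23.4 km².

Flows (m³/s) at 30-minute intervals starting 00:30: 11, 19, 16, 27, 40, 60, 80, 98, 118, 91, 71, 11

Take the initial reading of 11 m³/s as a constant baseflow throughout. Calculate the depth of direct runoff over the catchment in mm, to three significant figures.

Direct runoff: 0.0, 8.0, 5.0, 16.0, 29.0, 49.0, 69.0, 87.0, 107.0, 80.0, 60.0, 0.0 m³/s; ΣQ_DR = 510.0 m³/s.
V = ΣQ_DR · Δt = 510.0 × 1800 s = 9.180 × 10^5 m³.
Over A = 23.4 km², depth = V / A = 39.2 mm.

d ≈ 39.2 mm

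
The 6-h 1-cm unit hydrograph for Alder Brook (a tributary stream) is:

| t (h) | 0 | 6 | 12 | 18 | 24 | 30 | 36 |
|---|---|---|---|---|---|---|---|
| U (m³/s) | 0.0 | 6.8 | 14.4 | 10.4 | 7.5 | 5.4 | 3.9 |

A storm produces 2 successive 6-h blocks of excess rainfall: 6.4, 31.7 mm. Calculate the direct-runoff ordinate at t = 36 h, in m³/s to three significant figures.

By discrete convolution, Q_j = Σ (P_i / 10 mm) · U_{j−i}.
At t = 36 h (j=6): Q = (6.4/10)·3.9 + (31.7/10)·5.4 = 19.6 m³/s.

Q ≈ 19.6 m³/s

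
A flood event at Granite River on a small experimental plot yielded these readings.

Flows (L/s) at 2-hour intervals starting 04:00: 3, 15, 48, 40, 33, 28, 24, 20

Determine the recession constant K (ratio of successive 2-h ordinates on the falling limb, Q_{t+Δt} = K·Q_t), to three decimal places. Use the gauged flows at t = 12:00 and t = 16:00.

Using the recession-limb readings at t = 12:00 and t = 16:00: Q falls from 33 to 24 L/s over 2 intervals.
K = (Q₂/Q₁)^(1/2) = (24/33)^(1/2) = 0.853.

K ≈ 0.853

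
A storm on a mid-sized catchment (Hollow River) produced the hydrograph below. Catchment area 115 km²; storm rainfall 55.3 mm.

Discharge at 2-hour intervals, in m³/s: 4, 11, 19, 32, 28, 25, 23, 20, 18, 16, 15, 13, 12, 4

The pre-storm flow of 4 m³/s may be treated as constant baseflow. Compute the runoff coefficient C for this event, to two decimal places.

ΣQ_DR = 184.0 m³/s; V = ΣQ_DR·Δt = 1.325 × 10^6 m³.
Runoff depth d = V / A = 11.52 mm.
C = d / P = 11.52 / 55.3 = 0.21.

C ≈ 0.21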